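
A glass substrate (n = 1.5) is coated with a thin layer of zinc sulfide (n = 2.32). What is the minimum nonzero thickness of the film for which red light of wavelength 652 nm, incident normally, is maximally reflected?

At the upper boundary (n = 1.0 to n = 2.32) the reflected ray undergoes a half-wave phase shift.
At the lower boundary (n = 2.32 to n = 1.5) the reflected ray undergoes no phase shift.
Exactly one π shift → a net half-wave offset.
For strong reflection here: 2 n t = (m + ½) λ.
Minimum at m = 0: t = λ / (4 n) = 652 / (4 × 2.32) = 70.3 nm.

70.3 nm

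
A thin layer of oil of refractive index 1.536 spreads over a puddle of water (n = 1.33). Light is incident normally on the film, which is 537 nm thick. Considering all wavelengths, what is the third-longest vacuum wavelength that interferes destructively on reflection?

Ray reflecting at the top interface goes from n = 1.0 toward n = 1.536: a half-wave phase shift.
Ray reflecting at the bottom interface goes from n = 1.536 toward n = 1.33: no phase shift.
The two reflections differ by half a wavelength.
For minimum reflection here: 2 n t = m λ.
λ = 2 n t / m. The third-longest wavelength is m = 3: λ = 2 × 1.536 × 537 / 3.00 = 550 nm.

550 nm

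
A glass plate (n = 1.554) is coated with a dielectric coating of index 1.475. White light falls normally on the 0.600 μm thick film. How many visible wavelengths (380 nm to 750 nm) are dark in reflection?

3

Ray reflecting at the top interface goes from n = 1.0 toward n = 1.475: a half-wave phase shift.
Ray reflecting at the bottom interface goes from n = 1.475 toward n = 1.554: a half-wave phase shift.
The two reflections carry the same phase change, so no net offset.
For weak reflection here: 2 n t = (m + ½) λ.
λ = 2 n t / (m + ½) = 1770 / (m + ½) nm.
m=1: 1180 nm (IR); m=2: 708 nm (visible); m=3: 506 nm (visible); m=4: 393 nm (visible); m=5: 322 nm (UV).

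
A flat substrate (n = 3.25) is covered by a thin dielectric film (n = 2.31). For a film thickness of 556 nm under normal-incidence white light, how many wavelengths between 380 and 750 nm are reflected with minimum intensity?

4

At the upper boundary (n = 1.0 to n = 2.31) the reflected ray undergoes a half-wave phase shift.
Ray reflecting at the bottom interface goes from n = 2.31 toward n = 3.25: a half-wave phase shift.
Net: no relative phase inversion (both shifts match).
With no net inversion, destructive interference in reflection requires 2 n t = (m + ½) λ.
λ = 2 n t / (m + ½) = 2569 / (m + ½) nm.
m=2: 1027 nm (IR); m=3: 734 nm (visible); m=4: 571 nm (visible); m=5: 467 nm (visible); m=6: 395 nm (visible); m=7: 342 nm (UV).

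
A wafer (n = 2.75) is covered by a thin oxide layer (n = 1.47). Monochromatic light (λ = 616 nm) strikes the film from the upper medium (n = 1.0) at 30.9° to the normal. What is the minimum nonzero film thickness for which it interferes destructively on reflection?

Ray reflecting at the top interface goes from n = 1.0 toward n = 1.47: a half-wave phase shift.
Bottom surface (1.47 → 2.75): reflection off a higher-index medium gives a half-wave phase shift.
Net: no relative phase inversion (both shifts match).
With no net inversion, destructive interference in reflection requires 2 n t cos θ_r = (m + ½) λ.
Snell's law: 1.0 sin 30.9° = 1.47 sin θ_r → sin θ_r = 0.349, cos θ_r = 0.937.
Minimum at m = 0: t = λ / (4 n cos θ_r) = 616 / (4 × 1.47 × 0.937) = 112 nm.

112 nm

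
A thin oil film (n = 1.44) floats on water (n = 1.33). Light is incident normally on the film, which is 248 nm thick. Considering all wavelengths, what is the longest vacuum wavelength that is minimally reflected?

Ray reflecting at the top interface goes from n = 1.0 toward n = 1.44: a half-wave phase shift.
Ray reflecting at the bottom interface goes from n = 1.44 toward n = 1.33: no phase shift.
Exactly one π shift → a net half-wave offset.
So the condition for destructive reflection is 2 n t = m λ.
λ = 2 n t / m. The longest wavelength is m = 1: λ = 2 × 1.44 × 248 / 1.00 = 714 nm.

714 nm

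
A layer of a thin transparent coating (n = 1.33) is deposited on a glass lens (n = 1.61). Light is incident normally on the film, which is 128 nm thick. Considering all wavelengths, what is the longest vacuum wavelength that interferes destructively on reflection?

681 nm

Top surface (1.0 → 1.33): reflection off a higher-index medium gives a half-wave phase shift.
Bottom surface (1.33 → 1.61): reflection off a higher-index medium gives a half-wave phase shift.
The two reflections carry the same phase change, so no net offset.
With no net inversion, destructive interference in reflection requires 2 n t = (m + ½) λ.
λ = 2 n t / (m + ½). The longest wavelength is m = 0: λ = 2 × 1.33 × 128 / 0.500 = 681 nm.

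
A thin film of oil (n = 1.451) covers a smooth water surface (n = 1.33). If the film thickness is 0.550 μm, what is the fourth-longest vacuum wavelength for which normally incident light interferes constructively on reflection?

456 nm

Ray reflecting at the top interface goes from n = 1.0 toward n = 1.451: a half-wave phase shift.
Ray reflecting at the bottom interface goes from n = 1.451 toward n = 1.33: no phase shift.
The two reflections differ by half a wavelength.
With one net inversion, constructive interference in reflection requires 2 n t = (m + ½) λ.
λ = 2 n t / (m + ½). The fourth-longest wavelength is m = 3: λ = 2 × 1.451 × 550 / 3.50 = 456 nm.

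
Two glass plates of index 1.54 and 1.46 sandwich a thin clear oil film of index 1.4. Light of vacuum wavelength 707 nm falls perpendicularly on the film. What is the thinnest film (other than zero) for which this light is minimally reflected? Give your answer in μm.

Top surface (1.54 → 1.4): reflection off a lower-index medium gives no phase shift.
Bottom surface (1.4 → 1.46): reflection off a higher-index medium gives a half-wave phase shift.
Exactly one π shift → a net half-wave offset.
So the condition for destructive reflection is 2 n t = m λ.
Minimum nonzero at m = 1: t = λ / (2 n) = 707 / (2 × 1.4) = 253 nm.

0.253 μm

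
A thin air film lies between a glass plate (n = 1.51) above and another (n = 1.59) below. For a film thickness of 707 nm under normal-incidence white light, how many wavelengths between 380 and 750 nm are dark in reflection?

Top surface (1.51 → 1.0): reflection off a lower-index medium gives no phase shift.
Bottom surface (1.0 → 1.59): reflection off a higher-index medium gives a half-wave phase shift.
Net: one phase inversion between the two reflected rays.
For minimum reflection here: 2 n t = m λ.
λ = 2 n t / m = 1414 / m nm.
m=1: 1414 nm (IR); m=2: 707 nm (visible); m=3: 471 nm (visible); m=4: 354 nm (UV).

2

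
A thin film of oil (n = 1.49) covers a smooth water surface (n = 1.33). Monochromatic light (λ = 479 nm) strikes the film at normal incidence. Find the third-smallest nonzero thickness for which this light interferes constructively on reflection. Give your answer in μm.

0.402 μm

At the upper boundary (n = 1.0 to n = 1.49) the reflected ray undergoes a half-wave phase shift.
Bottom surface (1.49 → 1.33): reflection off a lower-index medium gives no phase shift.
Net: one phase inversion between the two reflected rays.
For maximum reflection here: 2 n t = (m + ½) λ.
The third-smallest nonzero thickness corresponds to m = 2: t = (m + ½) λ / (2 n) = 2.50 × 479 / (2 × 1.49) = 402 nm.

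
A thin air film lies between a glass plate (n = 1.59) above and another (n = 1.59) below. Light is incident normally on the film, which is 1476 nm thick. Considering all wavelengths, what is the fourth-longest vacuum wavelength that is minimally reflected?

738 nm

Ray reflecting at the top interface goes from n = 1.59 toward n = 1.0: no phase shift.
Bottom surface (1.0 → 1.59): reflection off a higher-index medium gives a half-wave phase shift.
Net: one phase inversion between the two reflected rays.
For dark reflection here: 2 n t = m λ.
λ = 2 n t / m. The fourth-longest wavelength is m = 4: λ = 2 × 1.0 × 1476 / 4.00 = 738 nm.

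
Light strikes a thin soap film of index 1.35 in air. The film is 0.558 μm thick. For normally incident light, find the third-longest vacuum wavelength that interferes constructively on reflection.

603 nm

Top surface (1.0 → 1.35): reflection off a higher-index medium gives a half-wave phase shift.
At the lower boundary (n = 1.35 to n = 1.0) the reflected ray undergoes no phase shift.
The two reflections differ by half a wavelength.
For bright reflection here: 2 n t = (m + ½) λ.
λ = 2 n t / (m + ½). The third-longest wavelength is m = 2: λ = 2 × 1.35 × 558 / 2.50 = 603 nm.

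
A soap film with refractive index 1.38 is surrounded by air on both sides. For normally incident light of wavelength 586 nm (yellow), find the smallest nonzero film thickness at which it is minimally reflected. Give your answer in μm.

0.212 μm

Top surface (1.0 → 1.38): reflection off a higher-index medium gives a half-wave phase shift.
Ray reflecting at the bottom interface goes from n = 1.38 toward n = 1.0: no phase shift.
The two reflections differ by half a wavelength.
So the condition for destructive reflection is 2 n t = m λ.
Minimum nonzero at m = 1: t = λ / (2 n) = 586 / (2 × 1.38) = 212 nm.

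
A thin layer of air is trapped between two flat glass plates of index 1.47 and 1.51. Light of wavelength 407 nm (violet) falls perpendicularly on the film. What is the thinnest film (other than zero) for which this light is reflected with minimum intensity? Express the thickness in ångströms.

2035 Å

Ray reflecting at the top interface goes from n = 1.47 toward n = 1.0: no phase shift.
Bottom surface (1.0 → 1.51): reflection off a higher-index medium gives a half-wave phase shift.
The two reflections differ by half a wavelength.
With one net inversion, destructive interference in reflection requires 2 n t = m λ.
Minimum nonzero at m = 1: t = λ / (2 n) = 407 / (2 × 1.0) = 204 nm.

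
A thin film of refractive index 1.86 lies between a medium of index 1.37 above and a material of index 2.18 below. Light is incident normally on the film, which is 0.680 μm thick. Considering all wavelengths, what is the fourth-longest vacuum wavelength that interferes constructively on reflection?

Top surface (1.37 → 1.86): reflection off a higher-index medium gives a half-wave phase shift.
At the lower boundary (n = 1.86 to n = 2.18) the reflected ray undergoes a half-wave phase shift.
The two reflections carry the same phase change, so no net offset.
For strong reflection here: 2 n t = m λ.
λ = 2 n t / m. The fourth-longest wavelength is m = 4: λ = 2 × 1.86 × 680 / 4.00 = 632 nm.

632 nm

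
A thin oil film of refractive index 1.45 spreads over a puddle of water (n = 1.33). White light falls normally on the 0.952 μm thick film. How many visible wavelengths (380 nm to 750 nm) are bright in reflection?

At the upper boundary (n = 1.0 to n = 1.45) the reflected ray undergoes a half-wave phase shift.
Bottom surface (1.45 → 1.33): reflection off a lower-index medium gives no phase shift.
The two reflections differ by half a wavelength.
So the condition for constructive reflection is 2 n t = (m + ½) λ.
λ = 2 n t / (m + ½) = 2761 / (m + ½) nm.
m=3: 789 nm (IR); m=4: 614 nm (visible); m=5: 502 nm (visible); m=6: 425 nm (visible); m=7: 368 nm (UV).

3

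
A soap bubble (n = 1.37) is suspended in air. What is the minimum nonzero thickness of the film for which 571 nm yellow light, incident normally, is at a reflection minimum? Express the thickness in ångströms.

2084 Å

Ray reflecting at the top interface goes from n = 1.0 toward n = 1.37: a half-wave phase shift.
At the lower boundary (n = 1.37 to n = 1.0) the reflected ray undergoes no phase shift.
Exactly one π shift → a net half-wave offset.
With one net inversion, destructive interference in reflection requires 2 n t = m λ.
Minimum nonzero at m = 1: t = λ / (2 n) = 571 / (2 × 1.37) = 208 nm.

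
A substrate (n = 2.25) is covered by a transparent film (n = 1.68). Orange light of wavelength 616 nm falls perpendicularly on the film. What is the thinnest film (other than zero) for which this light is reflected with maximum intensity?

183 nm

At the upper boundary (n = 1.0 to n = 1.68) the reflected ray undergoes a half-wave phase shift.
At the lower boundary (n = 1.68 to n = 2.25) the reflected ray undergoes a half-wave phase shift.
Net: no relative phase inversion (both shifts match).
With no net inversion, constructive interference in reflection requires 2 n t = m λ.
Minimum nonzero at m = 1: t = λ / (2 n) = 616 / (2 × 1.68) = 183 nm.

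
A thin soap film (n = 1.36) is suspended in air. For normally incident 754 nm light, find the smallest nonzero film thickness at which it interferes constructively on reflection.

At the upper boundary (n = 1.0 to n = 1.36) the reflected ray undergoes a half-wave phase shift.
Bottom surface (1.36 → 1.0): reflection off a lower-index medium gives no phase shift.
The two reflections differ by half a wavelength.
So the condition for constructive reflection is 2 n t = (m + ½) λ.
Minimum at m = 0: t = λ / (4 n) = 754 / (4 × 1.36) = 139 nm.

139 nm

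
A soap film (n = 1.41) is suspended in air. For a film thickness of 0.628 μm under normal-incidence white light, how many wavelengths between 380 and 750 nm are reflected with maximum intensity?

3

Ray reflecting at the top interface goes from n = 1.0 toward n = 1.41: a half-wave phase shift.
Bottom surface (1.41 → 1.0): reflection off a lower-index medium gives no phase shift.
The two reflections differ by half a wavelength.
For maximum reflection here: 2 n t = (m + ½) λ.
λ = 2 n t / (m + ½) = 1771 / (m + ½) nm.
m=1: 1181 nm (IR); m=2: 708 nm (visible); m=3: 506 nm (visible); m=4: 394 nm (visible); m=5: 322 nm (UV).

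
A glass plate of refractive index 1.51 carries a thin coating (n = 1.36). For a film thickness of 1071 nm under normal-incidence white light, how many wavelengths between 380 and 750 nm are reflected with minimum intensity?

4

Ray reflecting at the top interface goes from n = 1.0 toward n = 1.36: a half-wave phase shift.
Ray reflecting at the bottom interface goes from n = 1.36 toward n = 1.51: a half-wave phase shift.
Net: no relative phase inversion (both shifts match).
With no net inversion, destructive interference in reflection requires 2 n t = (m + ½) λ.
λ = 2 n t / (m + ½) = 2913 / (m + ½) nm.
m=3: 832 nm (IR); m=4: 647 nm (visible); m=5: 530 nm (visible); m=6: 448 nm (visible); m=7: 388 nm (visible); m=8: 343 nm (UV).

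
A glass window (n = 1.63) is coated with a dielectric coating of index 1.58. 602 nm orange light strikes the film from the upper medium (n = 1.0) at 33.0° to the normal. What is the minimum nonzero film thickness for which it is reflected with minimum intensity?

101 nm

Top surface (1.0 → 1.58): reflection off a higher-index medium gives a half-wave phase shift.
Ray reflecting at the bottom interface goes from n = 1.58 toward n = 1.63: a half-wave phase shift.
Zero or two π shifts → no net half-wave offset.
With no net inversion, destructive interference in reflection requires 2 n t cos θ_r = (m + ½) λ.
Snell's law: 1.0 sin 33.0° = 1.58 sin θ_r → sin θ_r = 0.345, cos θ_r = 0.939.
Minimum at m = 0: t = λ / (4 n cos θ_r) = 602 / (4 × 1.58 × 0.939) = 101 nm.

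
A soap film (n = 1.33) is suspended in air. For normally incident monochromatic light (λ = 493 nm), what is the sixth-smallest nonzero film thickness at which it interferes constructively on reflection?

1019 nm

Ray reflecting at the top interface goes from n = 1.0 toward n = 1.33: a half-wave phase shift.
At the lower boundary (n = 1.33 to n = 1.0) the reflected ray undergoes no phase shift.
Exactly one π shift → a net half-wave offset.
So the condition for constructive reflection is 2 n t = (m + ½) λ.
The sixth-smallest nonzero thickness corresponds to m = 5: t = (m + ½) λ / (2 n) = 5.50 × 493 / (2 × 1.33) = 1019 nm.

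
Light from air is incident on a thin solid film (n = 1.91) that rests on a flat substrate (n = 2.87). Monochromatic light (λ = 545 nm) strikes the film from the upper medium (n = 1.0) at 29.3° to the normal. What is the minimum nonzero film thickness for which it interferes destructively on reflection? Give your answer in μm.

0.0738 μm

At the upper boundary (n = 1.0 to n = 1.91) the reflected ray undergoes a half-wave phase shift.
At the lower boundary (n = 1.91 to n = 2.87) the reflected ray undergoes a half-wave phase shift.
Zero or two π shifts → no net half-wave offset.
So the condition for destructive reflection is 2 n t cos θ_r = (m + ½) λ.
Snell's law: 1.0 sin 29.3° = 1.91 sin θ_r → sin θ_r = 0.256, cos θ_r = 0.967.
Minimum at m = 0: t = λ / (4 n cos θ_r) = 545 / (4 × 1.91 × 0.967) = 73.8 nm.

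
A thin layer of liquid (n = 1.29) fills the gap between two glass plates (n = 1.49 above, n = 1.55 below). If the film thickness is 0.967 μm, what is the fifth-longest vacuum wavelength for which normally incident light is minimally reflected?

499 nm

Top surface (1.49 → 1.29): reflection off a lower-index medium gives no phase shift.
Ray reflecting at the bottom interface goes from n = 1.29 toward n = 1.55: a half-wave phase shift.
Net: one phase inversion between the two reflected rays.
For weak reflection here: 2 n t = m λ.
λ = 2 n t / m. The fifth-longest wavelength is m = 5: λ = 2 × 1.29 × 967 / 5.00 = 499 nm.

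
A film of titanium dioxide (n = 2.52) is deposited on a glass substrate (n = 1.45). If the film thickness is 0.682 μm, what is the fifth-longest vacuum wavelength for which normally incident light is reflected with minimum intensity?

687 nm

Top surface (1.0 → 2.52): reflection off a higher-index medium gives a half-wave phase shift.
Ray reflecting at the bottom interface goes from n = 2.52 toward n = 1.45: no phase shift.
The two reflections differ by half a wavelength.
With one net inversion, destructive interference in reflection requires 2 n t = m λ.
λ = 2 n t / m. The fifth-longest wavelength is m = 5: λ = 2 × 2.52 × 682 / 5.00 = 687 nm.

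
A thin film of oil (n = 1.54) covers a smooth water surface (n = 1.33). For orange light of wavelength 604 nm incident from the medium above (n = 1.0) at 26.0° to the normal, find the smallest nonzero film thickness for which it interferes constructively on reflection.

Ray reflecting at the top interface goes from n = 1.0 toward n = 1.54: a half-wave phase shift.
At the lower boundary (n = 1.54 to n = 1.33) the reflected ray undergoes no phase shift.
Exactly one π shift → a net half-wave offset.
With one net inversion, constructive interference in reflection requires 2 n t cos θ_r = (m + ½) λ.
Snell's law: 1.0 sin 26.0° = 1.54 sin θ_r → sin θ_r = 0.285, cos θ_r = 0.959.
Minimum at m = 0: t = λ / (4 n cos θ_r) = 604 / (4 × 1.54 × 0.959) = 102 nm.

102 nm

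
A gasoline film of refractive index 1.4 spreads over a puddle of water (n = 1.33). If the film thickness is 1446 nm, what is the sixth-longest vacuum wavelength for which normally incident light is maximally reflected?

736 nm

At the upper boundary (n = 1.0 to n = 1.4) the reflected ray undergoes a half-wave phase shift.
At the lower boundary (n = 1.4 to n = 1.33) the reflected ray undergoes no phase shift.
Exactly one π shift → a net half-wave offset.
So the condition for constructive reflection is 2 n t = (m + ½) λ.
λ = 2 n t / (m + ½). The sixth-longest wavelength is m = 5: λ = 2 × 1.4 × 1446 / 5.50 = 736 nm.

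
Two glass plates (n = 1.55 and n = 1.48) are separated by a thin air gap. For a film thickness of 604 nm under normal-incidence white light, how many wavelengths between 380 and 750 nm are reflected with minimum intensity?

Ray reflecting at the top interface goes from n = 1.55 toward n = 1.0: no phase shift.
Ray reflecting at the bottom interface goes from n = 1.0 toward n = 1.48: a half-wave phase shift.
The two reflections differ by half a wavelength.
For dark reflection here: 2 n t = m λ.
λ = 2 n t / m = 1208 / m nm.
m=1: 1208 nm (IR); m=2: 604 nm (visible); m=3: 403 nm (visible); m=4: 302 nm (UV).

2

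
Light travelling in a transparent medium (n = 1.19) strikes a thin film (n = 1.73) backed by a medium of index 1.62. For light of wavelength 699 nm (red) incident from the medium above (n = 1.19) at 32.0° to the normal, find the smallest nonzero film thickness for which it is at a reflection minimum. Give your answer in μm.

0.217 μm

Top surface (1.19 → 1.73): reflection off a higher-index medium gives a half-wave phase shift.
Bottom surface (1.73 → 1.62): reflection off a lower-index medium gives no phase shift.
The two reflections differ by half a wavelength.
So the condition for destructive reflection is 2 n t cos θ_r = m λ.
Snell's law: 1.19 sin 32.0° = 1.73 sin θ_r → sin θ_r = 0.365, cos θ_r = 0.931.
Minimum nonzero at m = 1: t = λ / (2 n cos θ_r) = 699 / (2 × 1.73 × 0.931) = 217 nm.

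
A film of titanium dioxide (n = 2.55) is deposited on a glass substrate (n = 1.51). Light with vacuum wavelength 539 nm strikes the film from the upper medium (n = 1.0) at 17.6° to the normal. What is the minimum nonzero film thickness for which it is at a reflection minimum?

106 nm

Top surface (1.0 → 2.55): reflection off a higher-index medium gives a half-wave phase shift.
Ray reflecting at the bottom interface goes from n = 2.55 toward n = 1.51: no phase shift.
Net: one phase inversion between the two reflected rays.
So the condition for destructive reflection is 2 n t cos θ_r = m λ.
Snell's law: 1.0 sin 17.6° = 2.55 sin θ_r → sin θ_r = 0.119, cos θ_r = 0.993.
Minimum nonzero at m = 1: t = λ / (2 n cos θ_r) = 539 / (2 × 2.55 × 0.993) = 106 nm.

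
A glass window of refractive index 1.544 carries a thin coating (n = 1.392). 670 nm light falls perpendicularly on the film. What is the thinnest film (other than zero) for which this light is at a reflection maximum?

Ray reflecting at the top interface goes from n = 1.0 toward n = 1.392: a half-wave phase shift.
At the lower boundary (n = 1.392 to n = 1.544) the reflected ray undergoes a half-wave phase shift.
Zero or two π shifts → no net half-wave offset.
With no net inversion, constructive interference in reflection requires 2 n t = m λ.
Minimum nonzero at m = 1: t = λ / (2 n) = 670 / (2 × 1.392) = 241 nm.

241 nm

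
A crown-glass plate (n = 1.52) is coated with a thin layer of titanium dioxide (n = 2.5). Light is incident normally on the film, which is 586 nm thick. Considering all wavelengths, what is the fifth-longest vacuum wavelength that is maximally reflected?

Ray reflecting at the top interface goes from n = 1.0 toward n = 2.5: a half-wave phase shift.
Bottom surface (2.5 → 1.52): reflection off a lower-index medium gives no phase shift.
Exactly one π shift → a net half-wave offset.
With one net inversion, constructive interference in reflection requires 2 n t = (m + ½) λ.
λ = 2 n t / (m + ½). The fifth-longest wavelength is m = 4: λ = 2 × 2.5 × 586 / 4.50 = 651 nm.

651 nm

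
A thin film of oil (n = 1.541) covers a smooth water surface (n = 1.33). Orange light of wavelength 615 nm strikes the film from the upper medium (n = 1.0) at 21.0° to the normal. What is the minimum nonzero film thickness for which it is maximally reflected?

103 nm

Top surface (1.0 → 1.541): reflection off a higher-index medium gives a half-wave phase shift.
Ray reflecting at the bottom interface goes from n = 1.541 toward n = 1.33: no phase shift.
Exactly one π shift → a net half-wave offset.
For bright reflection here: 2 n t cos θ_r = (m + ½) λ.
Snell's law: 1.0 sin 21.0° = 1.541 sin θ_r → sin θ_r = 0.233, cos θ_r = 0.973.
Minimum at m = 0: t = λ / (4 n cos θ_r) = 615 / (4 × 1.541 × 0.973) = 103 nm.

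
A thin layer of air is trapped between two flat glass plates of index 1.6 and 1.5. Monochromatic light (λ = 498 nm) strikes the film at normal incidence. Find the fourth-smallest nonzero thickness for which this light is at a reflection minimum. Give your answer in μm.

At the upper boundary (n = 1.6 to n = 1.0) the reflected ray undergoes no phase shift.
Bottom surface (1.0 → 1.5): reflection off a higher-index medium gives a half-wave phase shift.
Exactly one π shift → a net half-wave offset.
For dark reflection here: 2 n t = m λ.
The fourth-smallest nonzero thickness corresponds to m = 4: t = m λ / (2 n) = 4.00 × 498 / (2 × 1.0) = 996 nm.

0.996 μm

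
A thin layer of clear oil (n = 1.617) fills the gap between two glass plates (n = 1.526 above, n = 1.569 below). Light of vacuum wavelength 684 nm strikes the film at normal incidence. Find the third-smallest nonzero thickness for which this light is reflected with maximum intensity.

Top surface (1.526 → 1.617): reflection off a higher-index medium gives a half-wave phase shift.
Bottom surface (1.617 → 1.569): reflection off a lower-index medium gives no phase shift.
Exactly one π shift → a net half-wave offset.
So the condition for constructive reflection is 2 n t = (m + ½) λ.
The third-smallest nonzero thickness corresponds to m = 2: t = (m + ½) λ / (2 n) = 2.50 × 684 / (2 × 1.617) = 529 nm.

529 nm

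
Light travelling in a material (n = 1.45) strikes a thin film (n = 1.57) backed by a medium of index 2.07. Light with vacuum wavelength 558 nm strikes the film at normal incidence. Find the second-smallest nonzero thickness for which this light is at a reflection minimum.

267 nm

Top surface (1.45 → 1.57): reflection off a higher-index medium gives a half-wave phase shift.
At the lower boundary (n = 1.57 to n = 2.07) the reflected ray undergoes a half-wave phase shift.
Net: no relative phase inversion (both shifts match).
So the condition for destructive reflection is 2 n t = (m + ½) λ.
The second-smallest nonzero thickness corresponds to m = 1: t = (m + ½) λ / (2 n) = 1.50 × 558 / (2 × 1.57) = 267 nm.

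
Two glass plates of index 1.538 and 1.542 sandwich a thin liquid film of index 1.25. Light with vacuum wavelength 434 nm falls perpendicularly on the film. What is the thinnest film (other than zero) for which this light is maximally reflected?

86.8 nm

Top surface (1.538 → 1.25): reflection off a lower-index medium gives no phase shift.
At the lower boundary (n = 1.25 to n = 1.542) the reflected ray undergoes a half-wave phase shift.
Net: one phase inversion between the two reflected rays.
With one net inversion, constructive interference in reflection requires 2 n t = (m + ½) λ.
Minimum at m = 0: t = λ / (4 n) = 434 / (4 × 1.25) = 86.8 nm.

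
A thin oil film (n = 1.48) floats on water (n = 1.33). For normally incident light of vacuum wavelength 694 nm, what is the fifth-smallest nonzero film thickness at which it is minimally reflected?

1172 nm

Ray reflecting at the top interface goes from n = 1.0 toward n = 1.48: a half-wave phase shift.
At the lower boundary (n = 1.48 to n = 1.33) the reflected ray undergoes no phase shift.
The two reflections differ by half a wavelength.
With one net inversion, destructive interference in reflection requires 2 n t = m λ.
The fifth-smallest nonzero thickness corresponds to m = 5: t = m λ / (2 n) = 5.00 × 694 / (2 × 1.48) = 1172 nm.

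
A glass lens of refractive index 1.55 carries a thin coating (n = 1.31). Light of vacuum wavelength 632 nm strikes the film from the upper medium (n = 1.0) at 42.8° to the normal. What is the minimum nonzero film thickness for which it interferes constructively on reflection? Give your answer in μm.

0.282 μm

Ray reflecting at the top interface goes from n = 1.0 toward n = 1.31: a half-wave phase shift.
Ray reflecting at the bottom interface goes from n = 1.31 toward n = 1.55: a half-wave phase shift.
Zero or two π shifts → no net half-wave offset.
With no net inversion, constructive interference in reflection requires 2 n t cos θ_r = m λ.
Snell's law: 1.0 sin 42.8° = 1.31 sin θ_r → sin θ_r = 0.519, cos θ_r = 0.855.
Minimum nonzero at m = 1: t = λ / (2 n cos θ_r) = 632 / (2 × 1.31 × 0.855) = 282 nm.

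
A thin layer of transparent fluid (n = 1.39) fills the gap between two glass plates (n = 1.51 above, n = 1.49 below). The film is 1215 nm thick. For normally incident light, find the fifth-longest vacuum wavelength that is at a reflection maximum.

At the upper boundary (n = 1.51 to n = 1.39) the reflected ray undergoes no phase shift.
Bottom surface (1.39 → 1.49): reflection off a higher-index medium gives a half-wave phase shift.
The two reflections differ by half a wavelength.
With one net inversion, constructive interference in reflection requires 2 n t = (m + ½) λ.
λ = 2 n t / (m + ½). The fifth-longest wavelength is m = 4: λ = 2 × 1.39 × 1215 / 4.50 = 751 nm.

751 nm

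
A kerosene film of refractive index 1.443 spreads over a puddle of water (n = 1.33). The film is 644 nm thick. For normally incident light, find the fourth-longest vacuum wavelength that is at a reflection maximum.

531 nm

Top surface (1.0 → 1.443): reflection off a higher-index medium gives a half-wave phase shift.
Ray reflecting at the bottom interface goes from n = 1.443 toward n = 1.33: no phase shift.
Net: one phase inversion between the two reflected rays.
So the condition for constructive reflection is 2 n t = (m + ½) λ.
λ = 2 n t / (m + ½). The fourth-longest wavelength is m = 3: λ = 2 × 1.443 × 644 / 3.50 = 531 nm.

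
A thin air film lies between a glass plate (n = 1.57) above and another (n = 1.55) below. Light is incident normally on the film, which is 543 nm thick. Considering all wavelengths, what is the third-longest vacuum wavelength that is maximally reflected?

434 nm

At the upper boundary (n = 1.57 to n = 1.0) the reflected ray undergoes no phase shift.
At the lower boundary (n = 1.0 to n = 1.55) the reflected ray undergoes a half-wave phase shift.
Net: one phase inversion between the two reflected rays.
For strong reflection here: 2 n t = (m + ½) λ.
λ = 2 n t / (m + ½). The third-longest wavelength is m = 2: λ = 2 × 1.0 × 543 / 2.50 = 434 nm.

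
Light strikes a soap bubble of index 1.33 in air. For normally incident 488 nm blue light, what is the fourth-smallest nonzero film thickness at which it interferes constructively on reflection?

642 nm

Top surface (1.0 → 1.33): reflection off a higher-index medium gives a half-wave phase shift.
Ray reflecting at the bottom interface goes from n = 1.33 toward n = 1.0: no phase shift.
Net: one phase inversion between the two reflected rays.
With one net inversion, constructive interference in reflection requires 2 n t = (m + ½) λ.
The fourth-smallest nonzero thickness corresponds to m = 3: t = (m + ½) λ / (2 n) = 3.50 × 488 / (2 × 1.33) = 642 nm.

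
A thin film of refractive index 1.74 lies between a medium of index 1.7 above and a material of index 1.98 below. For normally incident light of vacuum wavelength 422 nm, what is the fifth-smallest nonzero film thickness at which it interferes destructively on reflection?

546 nm

Top surface (1.7 → 1.74): reflection off a higher-index medium gives a half-wave phase shift.
Ray reflecting at the bottom interface goes from n = 1.74 toward n = 1.98: a half-wave phase shift.
Zero or two π shifts → no net half-wave offset.
For weak reflection here: 2 n t = (m + ½) λ.
The fifth-smallest nonzero thickness corresponds to m = 4: t = (m + ½) λ / (2 n) = 4.50 × 422 / (2 × 1.74) = 546 nm.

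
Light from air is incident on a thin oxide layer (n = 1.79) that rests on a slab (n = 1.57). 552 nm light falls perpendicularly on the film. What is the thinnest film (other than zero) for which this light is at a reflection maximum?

Top surface (1.0 → 1.79): reflection off a higher-index medium gives a half-wave phase shift.
Ray reflecting at the bottom interface goes from n = 1.79 toward n = 1.57: no phase shift.
Exactly one π shift → a net half-wave offset.
For bright reflection here: 2 n t = (m + ½) λ.
Minimum at m = 0: t = λ / (4 n) = 552 / (4 × 1.79) = 77.1 nm.

77.1 nm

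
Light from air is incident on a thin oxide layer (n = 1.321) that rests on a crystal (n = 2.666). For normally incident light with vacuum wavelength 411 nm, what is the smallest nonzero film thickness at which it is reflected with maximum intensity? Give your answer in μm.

Ray reflecting at the top interface goes from n = 1.0 toward n = 1.321: a half-wave phase shift.
Bottom surface (1.321 → 2.666): reflection off a higher-index medium gives a half-wave phase shift.
Zero or two π shifts → no net half-wave offset.
So the condition for constructive reflection is 2 n t = m λ.
The smallest nonzero thickness corresponds to m = 1: t = m λ / (2 n) = 1.00 × 411 / (2 × 1.321) = 156 nm.

0.156 μm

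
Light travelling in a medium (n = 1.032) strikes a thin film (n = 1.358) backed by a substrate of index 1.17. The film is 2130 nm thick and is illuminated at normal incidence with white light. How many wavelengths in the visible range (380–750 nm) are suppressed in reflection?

8

At the upper boundary (n = 1.032 to n = 1.358) the reflected ray undergoes a half-wave phase shift.
At the lower boundary (n = 1.358 to n = 1.17) the reflected ray undergoes no phase shift.
Net: one phase inversion between the two reflected rays.
With one net inversion, destructive interference in reflection requires 2 n t = m λ.
λ = 2 n t / m = 5785 / m nm.
m=7: 826 nm (IR); m=8: 723 nm (visible); m=9: 643 nm (visible); m=10: 579 nm (visible); m=11: 526 nm (visible); m=12: 482 nm (visible); m=13: 445 nm (visible); m=14: 413 nm (visible); m=15: 386 nm (visible); m=16: 362 nm (UV).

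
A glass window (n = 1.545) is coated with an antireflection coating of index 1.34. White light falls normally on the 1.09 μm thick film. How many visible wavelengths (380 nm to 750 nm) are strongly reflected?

Top surface (1.0 → 1.34): reflection off a higher-index medium gives a half-wave phase shift.
Ray reflecting at the bottom interface goes from n = 1.34 toward n = 1.545: a half-wave phase shift.
Zero or two π shifts → no net half-wave offset.
With no net inversion, constructive interference in reflection requires 2 n t = m λ.
λ = 2 n t / m = 2921 / m nm.
m=3: 974 nm (IR); m=4: 730 nm (visible); m=5: 584 nm (visible); m=6: 487 nm (visible); m=7: 417 nm (visible); m=8: 365 nm (UV).

4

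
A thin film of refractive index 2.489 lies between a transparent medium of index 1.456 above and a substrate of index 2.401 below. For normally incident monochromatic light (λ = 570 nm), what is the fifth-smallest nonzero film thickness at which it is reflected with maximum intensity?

515 nm

Ray reflecting at the top interface goes from n = 1.456 toward n = 2.489: a half-wave phase shift.
At the lower boundary (n = 2.489 to n = 2.401) the reflected ray undergoes no phase shift.
Net: one phase inversion between the two reflected rays.
For strong reflection here: 2 n t = (m + ½) λ.
The fifth-smallest nonzero thickness corresponds to m = 4: t = (m + ½) λ / (2 n) = 4.50 × 570 / (2 × 2.489) = 515 nm.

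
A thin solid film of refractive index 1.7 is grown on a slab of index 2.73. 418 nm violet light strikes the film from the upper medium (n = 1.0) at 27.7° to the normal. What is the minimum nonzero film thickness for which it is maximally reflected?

Ray reflecting at the top interface goes from n = 1.0 toward n = 1.7: a half-wave phase shift.
At the lower boundary (n = 1.7 to n = 2.73) the reflected ray undergoes a half-wave phase shift.
Zero or two π shifts → no net half-wave offset.
With no net inversion, constructive interference in reflection requires 2 n t cos θ_r = m λ.
Snell's law: 1.0 sin 27.7° = 1.7 sin θ_r → sin θ_r = 0.273, cos θ_r = 0.962.
Minimum nonzero at m = 1: t = λ / (2 n cos θ_r) = 418 / (2 × 1.7 × 0.962) = 128 nm.

128 nm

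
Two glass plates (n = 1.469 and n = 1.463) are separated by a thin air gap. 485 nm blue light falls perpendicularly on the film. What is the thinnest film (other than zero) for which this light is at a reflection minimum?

243 nm

Ray reflecting at the top interface goes from n = 1.469 toward n = 1.0: no phase shift.
Bottom surface (1.0 → 1.463): reflection off a higher-index medium gives a half-wave phase shift.
Exactly one π shift → a net half-wave offset.
With one net inversion, destructive interference in reflection requires 2 n t = m λ.
Minimum nonzero at m = 1: t = λ / (2 n) = 485 / (2 × 1.0) = 243 nm.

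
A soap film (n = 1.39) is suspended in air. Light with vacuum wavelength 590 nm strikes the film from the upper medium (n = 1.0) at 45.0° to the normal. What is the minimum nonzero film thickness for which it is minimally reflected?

Ray reflecting at the top interface goes from n = 1.0 toward n = 1.39: a half-wave phase shift.
Ray reflecting at the bottom interface goes from n = 1.39 toward n = 1.0: no phase shift.
Net: one phase inversion between the two reflected rays.
For weak reflection here: 2 n t cos θ_r = m λ.
Snell's law: 1.0 sin 45.0° = 1.39 sin θ_r → sin θ_r = 0.509, cos θ_r = 0.861.
Minimum nonzero at m = 1: t = λ / (2 n cos θ_r) = 590 / (2 × 1.39 × 0.861) = 247 nm.

247 nm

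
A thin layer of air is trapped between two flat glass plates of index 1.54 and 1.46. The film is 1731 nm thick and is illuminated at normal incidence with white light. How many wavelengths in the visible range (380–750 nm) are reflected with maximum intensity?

Top surface (1.54 → 1.0): reflection off a lower-index medium gives no phase shift.
Bottom surface (1.0 → 1.46): reflection off a higher-index medium gives a half-wave phase shift.
Exactly one π shift → a net half-wave offset.
For maximum reflection here: 2 n t = (m + ½) λ.
λ = 2 n t / (m + ½) = 3462 / (m + ½) nm.
m=4: 769 nm (IR); m=5: 629 nm (visible); m=6: 533 nm (visible); m=7: 462 nm (visible); m=8: 407 nm (visible); m=9: 364 nm (UV).

4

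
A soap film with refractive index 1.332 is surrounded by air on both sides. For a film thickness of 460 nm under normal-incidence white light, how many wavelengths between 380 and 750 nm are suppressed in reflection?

At the upper boundary (n = 1.0 to n = 1.332) the reflected ray undergoes a half-wave phase shift.
At the lower boundary (n = 1.332 to n = 1.0) the reflected ray undergoes no phase shift.
The two reflections differ by half a wavelength.
With one net inversion, destructive interference in reflection requires 2 n t = m λ.
λ = 2 n t / m = 1225 / m nm.
m=1: 1225 nm (IR); m=2: 613 nm (visible); m=3: 408 nm (visible); m=4: 306 nm (UV).

2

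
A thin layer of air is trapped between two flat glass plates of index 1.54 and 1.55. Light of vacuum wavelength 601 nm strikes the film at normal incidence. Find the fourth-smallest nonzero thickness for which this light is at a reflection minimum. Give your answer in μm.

At the upper boundary (n = 1.54 to n = 1.0) the reflected ray undergoes no phase shift.
Ray reflecting at the bottom interface goes from n = 1.0 toward n = 1.55: a half-wave phase shift.
The two reflections differ by half a wavelength.
So the condition for destructive reflection is 2 n t = m λ.
The fourth-smallest nonzero thickness corresponds to m = 4: t = m λ / (2 n) = 4.00 × 601 / (2 × 1.0) = 1202 nm.

1.20 μm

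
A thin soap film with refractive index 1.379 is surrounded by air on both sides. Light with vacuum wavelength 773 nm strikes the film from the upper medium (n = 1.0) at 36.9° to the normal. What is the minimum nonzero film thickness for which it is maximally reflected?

156 nm

Ray reflecting at the top interface goes from n = 1.0 toward n = 1.379: a half-wave phase shift.
Ray reflecting at the bottom interface goes from n = 1.379 toward n = 1.0: no phase shift.
Exactly one π shift → a net half-wave offset.
So the condition for constructive reflection is 2 n t cos θ_r = (m + ½) λ.
Snell's law: 1.0 sin 36.9° = 1.379 sin θ_r → sin θ_r = 0.435, cos θ_r = 0.900.
Minimum at m = 0: t = λ / (4 n cos θ_r) = 773 / (4 × 1.379 × 0.900) = 156 nm.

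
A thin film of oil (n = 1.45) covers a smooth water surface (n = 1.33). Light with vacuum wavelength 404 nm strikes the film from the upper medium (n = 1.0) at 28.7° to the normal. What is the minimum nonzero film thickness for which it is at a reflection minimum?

Top surface (1.0 → 1.45): reflection off a higher-index medium gives a half-wave phase shift.
Bottom surface (1.45 → 1.33): reflection off a lower-index medium gives no phase shift.
Net: one phase inversion between the two reflected rays.
So the condition for destructive reflection is 2 n t cos θ_r = m λ.
Snell's law: 1.0 sin 28.7° = 1.45 sin θ_r → sin θ_r = 0.331, cos θ_r = 0.944.
Minimum nonzero at m = 1: t = λ / (2 n cos θ_r) = 404 / (2 × 1.45 × 0.944) = 148 nm.

148 nm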